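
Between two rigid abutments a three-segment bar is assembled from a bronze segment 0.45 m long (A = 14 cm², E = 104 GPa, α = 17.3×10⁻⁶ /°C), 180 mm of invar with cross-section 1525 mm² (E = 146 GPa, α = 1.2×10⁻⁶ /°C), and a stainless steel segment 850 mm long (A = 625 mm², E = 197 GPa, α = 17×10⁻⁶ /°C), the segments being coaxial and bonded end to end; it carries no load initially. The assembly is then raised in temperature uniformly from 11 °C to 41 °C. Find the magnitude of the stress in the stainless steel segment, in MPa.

σ ≈ 99.8 MPa (compressive)

With the walls removed the bar would change length by δ_free = Σ αᵢΔT Lᵢ = 17.3×10⁻⁶×30×450 + 1.2×10⁻⁶×30×180 + 17×10⁻⁶×30×850 = 0.6735 mm.
The walls prevent any net length change, so an axial force P (same in every segment) develops. Compatibility: P · Σ Lᵢ/(AᵢEᵢ) = δ_free.
The series flexibility is Σ Lᵢ/(AᵢEᵢ) = 450/(1400×104×10³) + 180/(1525×146×10³) + 850/(625×197×10³) = 1.08×10⁻⁵ mm/N.
Hence P = δ_free / Σ(L/AE) = 0.6735/1.08×10⁻⁵ = 62.35 kN (compressive).
σ_{stainless steel} = P / A = 62350 / 625 = 99.76 MPa.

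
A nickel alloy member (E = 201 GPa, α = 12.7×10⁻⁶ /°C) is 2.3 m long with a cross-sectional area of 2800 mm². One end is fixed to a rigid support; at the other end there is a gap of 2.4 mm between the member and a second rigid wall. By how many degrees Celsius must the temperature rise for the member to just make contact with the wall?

ΔT ≈ 82.2 °C

Contact occurs when the free expansion equals the gap: αΔT L = 2.4 mm.
So ΔT = g/(αL) = 2.4/(12.7×10⁻⁶ × 2300) = 82.16 °C.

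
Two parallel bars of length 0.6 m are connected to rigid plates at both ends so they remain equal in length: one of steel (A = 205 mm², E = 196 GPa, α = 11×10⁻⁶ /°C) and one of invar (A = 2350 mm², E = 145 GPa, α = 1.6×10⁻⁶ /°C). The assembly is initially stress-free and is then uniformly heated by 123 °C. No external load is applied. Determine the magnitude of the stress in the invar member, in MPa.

σ ≈ 17.7 MPa (tensile)

Equilibrium of a rigid end plate with no external load gives equal and opposite internal forces ±P in the two members. Since α_{steel} > α_{invar}, heating drives the steel into compression and the invar into tension.
Setting the final lengths equal and cancelling L: (α₁ − α₂)ΔT = P/(A₁E₁) + P/(A₂E₂).
|α₁ − α₂|·ΔT = 9.4×10⁻⁶ × 123 = 0.001156.
1/(A₁E₁) + 1/(A₂E₂) = 1/(205×196×10³) + 1/(2350×145×10³) = 2.782×10⁻⁸ N⁻¹.
P = 0.001156 / 2.782×10⁻⁸ = 41560 N = 41.56 kN.
σ_{invar} = P/A₂ = 41560/2350 = 17.68 MPa, tensile.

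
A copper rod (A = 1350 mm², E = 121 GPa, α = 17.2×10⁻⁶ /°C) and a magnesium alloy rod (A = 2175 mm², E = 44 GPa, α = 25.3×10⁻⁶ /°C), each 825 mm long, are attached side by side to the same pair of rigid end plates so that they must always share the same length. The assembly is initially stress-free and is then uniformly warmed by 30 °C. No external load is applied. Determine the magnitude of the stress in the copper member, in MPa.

σ ≈ 10.9 MPa (tensile)

The magnesium alloy has the larger α, so on heating it would change length more than the copper if both were free. The rigid plates force a common final length, so the magnesium alloy is put into compression and the copper into tension, with equal and opposite forces P (no external load).
Setting the final lengths equal and cancelling L: (α₁ − α₂)ΔT = P/(A₁E₁) + P/(A₂E₂).
|α₁ − α₂|·ΔT = 8.1×10⁻⁶ × 30 = 0.000243.
1/(A₁E₁) + 1/(A₂E₂) = 1/(1350×121×10³) + 1/(2175×44×10³) = 1.657×10⁻⁸ N⁻¹.
So P = 0.000243 / 1.657×10⁻⁸ = 14.66 kN.
σ_{copper} = P/A₁ = 14660/1350 = 10.86 MPa, tensile.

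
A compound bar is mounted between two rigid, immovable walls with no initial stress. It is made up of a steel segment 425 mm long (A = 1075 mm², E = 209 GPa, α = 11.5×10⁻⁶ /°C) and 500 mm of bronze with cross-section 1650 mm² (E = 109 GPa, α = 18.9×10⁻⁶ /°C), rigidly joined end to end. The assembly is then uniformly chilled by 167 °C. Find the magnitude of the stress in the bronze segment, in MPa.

Free thermal contraction of the whole bar: Σ αᵢΔT Lᵢ = 11.5×10⁻⁶×167×425 + 18.9×10⁻⁶×167×500 = 2.394 mm.
The walls prevent any net length change, so an axial force P (same in every segment) develops. Compatibility: P · Σ Lᵢ/(AᵢEᵢ) = δ_free.
Σ Lᵢ/(AᵢEᵢ) = 425/(1075×209×10³) + 500/(1650×109×10³) = 4.672×10⁻⁶ mm/N.
Hence P = δ_free / Σ(L/AE) = 2.394/4.672×10⁻⁶ = 512.5 kN (tensile).
σ_{bronze} = P / A = 512500 / 1650 = 310.6 MPa.

σ ≈ 311 MPa (tensile)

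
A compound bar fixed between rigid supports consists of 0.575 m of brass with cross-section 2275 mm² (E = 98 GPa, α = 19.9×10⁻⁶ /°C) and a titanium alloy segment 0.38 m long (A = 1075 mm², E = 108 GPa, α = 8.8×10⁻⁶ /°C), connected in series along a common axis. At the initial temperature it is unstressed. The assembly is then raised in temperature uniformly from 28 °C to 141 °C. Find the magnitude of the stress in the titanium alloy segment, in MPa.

With the walls removed the bar would change length by δ_free = Σ αᵢΔT Lᵢ = 19.9×10⁻⁶×113×575 + 8.8×10⁻⁶×113×380 = 1.671 mm.
The rigid supports impose zero overall length change; the single axial force P common to all segments must satisfy P Σ Lᵢ/(AᵢEᵢ) = δ_free.
Σ Lᵢ/(AᵢEᵢ) = 575/(2275×98×10³) + 380/(1075×108×10³) = 5.852×10⁻⁶ mm/N.
P = 1.671 / 5.852×10⁻⁶ = 285500 N = 285.5 kN, compressive.
σ_{titanium alloy} = P / A = 285500 / 1075 = 265.6 MPa.

σ ≈ 266 MPa (compressive)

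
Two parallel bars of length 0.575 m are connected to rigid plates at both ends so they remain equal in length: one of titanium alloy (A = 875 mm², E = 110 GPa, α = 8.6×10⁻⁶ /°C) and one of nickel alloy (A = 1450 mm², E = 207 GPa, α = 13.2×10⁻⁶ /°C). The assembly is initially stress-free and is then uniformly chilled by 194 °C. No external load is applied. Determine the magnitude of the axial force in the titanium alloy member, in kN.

The nickel alloy has the larger α, so on cooling it would change length more than the titanium alloy if both were free. The rigid plates force a common final length, so the nickel alloy is put into tension and the titanium alloy into compression, with equal and opposite forces P (no external load).
Equating the net (thermal + elastic) strains gives |α₁ − α₂|·ΔT = P·[1/(A₁E₁) + 1/(A₂E₂)].
|α₁ − α₂|·ΔT = 4.6×10⁻⁶ × 194 = 0.0008924.
1/(A₁E₁) + 1/(A₂E₂) = 1/(875×110×10³) + 1/(1450×207×10³) = 1.372×10⁻⁸ N⁻¹.
P = 0.0008924 / 1.372×10⁻⁸ = 65040 N = 65.04 kN.

P ≈ 65 kN (compressive in the titanium alloy)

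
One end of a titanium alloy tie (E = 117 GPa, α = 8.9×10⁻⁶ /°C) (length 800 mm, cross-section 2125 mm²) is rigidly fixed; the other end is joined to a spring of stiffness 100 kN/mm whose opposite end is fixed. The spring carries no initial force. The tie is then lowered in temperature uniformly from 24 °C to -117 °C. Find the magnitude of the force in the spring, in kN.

P ≈ 76 kN

The unrestrained thermal change is αΔT L = 8.9×10⁻⁶ × 141 × 800 = 1.004 mm.
Let P be the tensile force in the spring. The tie extends elastically by PL/(AE) and the spring stretches by P/k; together these equal δ_free.
P [ L/(AE) + 1/k ] = δ_free → P [ 800/(2125×117×10³) + 1/(100×10³) ] = 1.004.
P = 1.004 / 1.322×10⁻⁵ = 75950 N.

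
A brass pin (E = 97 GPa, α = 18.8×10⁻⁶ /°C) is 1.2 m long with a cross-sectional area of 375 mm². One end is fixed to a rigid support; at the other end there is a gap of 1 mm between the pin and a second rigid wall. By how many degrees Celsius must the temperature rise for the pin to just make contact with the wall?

ΔT ≈ 44.3 °C

The gap closes when αΔT L = 1 mm, since the pin is still unstressed at that instant.
So ΔT = g/(αL) = 1/(18.8×10⁻⁶ × 1200) = 44.33 °C.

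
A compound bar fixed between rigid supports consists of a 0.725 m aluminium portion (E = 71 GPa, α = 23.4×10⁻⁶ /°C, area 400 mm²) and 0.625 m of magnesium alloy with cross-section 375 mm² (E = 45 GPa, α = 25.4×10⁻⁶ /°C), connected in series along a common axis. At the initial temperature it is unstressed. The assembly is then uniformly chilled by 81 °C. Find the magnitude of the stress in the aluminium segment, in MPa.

σ ≈ 106 MPa (tensile)

Free thermal contraction of the whole bar: Σ αᵢΔT Lᵢ = 23.4×10⁻⁶×81×725 + 25.4×10⁻⁶×81×625 = 2.66 mm.
The walls prevent any net length change, so an axial force P (same in every segment) develops. Compatibility: P · Σ Lᵢ/(AᵢEᵢ) = δ_free.
The series flexibility is Σ Lᵢ/(AᵢEᵢ) = 725/(400×71×10³) + 625/(375×45×10³) = 6.257×10⁻⁵ mm/N.
P = 2.66 / 6.257×10⁻⁵ = 42520 N = 42.52 kN, tensile.
σ_{aluminium} = P / A = 42520 / 400 = 106.3 MPa.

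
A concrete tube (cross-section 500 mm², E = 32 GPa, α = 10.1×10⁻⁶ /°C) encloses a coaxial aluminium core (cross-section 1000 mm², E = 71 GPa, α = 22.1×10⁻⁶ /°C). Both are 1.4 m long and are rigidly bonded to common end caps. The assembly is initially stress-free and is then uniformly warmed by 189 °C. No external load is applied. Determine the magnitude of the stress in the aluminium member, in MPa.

Both members must finish at the same length. With the larger α, the aluminium tends to over-expand; the plates restrain it, putting the aluminium in compression and the concrete in tension. With no external load the two internal forces are equal and opposite, magnitude P.
Compatibility of the two members (thermal + elastic change equal): (α₁ − α₂)ΔT = P·[1/(A₁E₁) + 1/(A₂E₂)].
|α₁ − α₂|·ΔT = 12×10⁻⁶ × 189 = 0.002268.
1/(A₁E₁) + 1/(A₂E₂) = 1/(500×32×10³) + 1/(1000×71×10³) = 7.658×10⁻⁸ N⁻¹.
P = 0.002268 / 7.658×10⁻⁸ = 29610 N = 29.61 kN.
σ_{aluminium} = P/A₂ = 29610/1000 = 29.61 MPa, compressive.

σ ≈ 29.6 MPa (compressive)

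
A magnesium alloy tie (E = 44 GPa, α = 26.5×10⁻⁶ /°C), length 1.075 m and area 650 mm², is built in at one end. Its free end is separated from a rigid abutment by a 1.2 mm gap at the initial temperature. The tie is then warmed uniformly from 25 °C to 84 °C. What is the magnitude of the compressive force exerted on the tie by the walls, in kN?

P ≈ 12.8 kN

Free thermal elongation = αΔT L = 26.5×10⁻⁶ × 59 × 1075 = 1.681 mm.
This exceeds the 1.2 mm gap, so the wall pushes back. The portion of expansion that must be recovered elastically is δ_free − gap = 1.681 − 1.2 = 0.4808 mm.
Compatibility: PL/(AE) = 0.4808 mm, so σ = P/A = E × (0.4808/1075) = 19.68 MPa.
Force on the wall = σA = 19.68 × 650 mm² = 12.79 kN.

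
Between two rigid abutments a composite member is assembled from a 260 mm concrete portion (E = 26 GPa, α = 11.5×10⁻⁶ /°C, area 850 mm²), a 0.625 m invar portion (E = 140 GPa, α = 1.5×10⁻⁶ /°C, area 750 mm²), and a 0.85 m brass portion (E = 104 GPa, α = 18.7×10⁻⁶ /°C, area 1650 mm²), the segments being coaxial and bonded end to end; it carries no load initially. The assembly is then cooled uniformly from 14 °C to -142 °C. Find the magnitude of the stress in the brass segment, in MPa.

σ ≈ 82.7 MPa (tensile)

Free thermal contraction of the whole bar: Σ αᵢΔT Lᵢ = 11.5×10⁻⁶×156×260 + 1.5×10⁻⁶×156×625 + 18.7×10⁻⁶×156×850 = 3.092 mm.
The walls prevent any net length change, so an axial force P (same in every segment) develops. Compatibility: P · Σ Lᵢ/(AᵢEᵢ) = δ_free.
The series flexibility is Σ Lᵢ/(AᵢEᵢ) = 260/(850×26×10³) + 625/(750×140×10³) + 850/(1650×104×10³) = 2.267×10⁻⁵ mm/N.
So P = 3.092 / 2.267×10⁻⁵ = 136.4 kN, tensile.
σ_{brass} = P / A = 136400 / 1650 = 82.67 MPa.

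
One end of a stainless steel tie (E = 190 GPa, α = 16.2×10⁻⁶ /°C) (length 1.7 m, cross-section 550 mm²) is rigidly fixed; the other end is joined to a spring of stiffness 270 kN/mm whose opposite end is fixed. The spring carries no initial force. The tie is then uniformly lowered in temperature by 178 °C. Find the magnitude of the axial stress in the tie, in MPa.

σ ≈ 446 MPa (tensile)

The unrestrained thermal change is αΔT L = 16.2×10⁻⁶ × 178 × 1700 = 4.902 mm.
Let P be the tensile force in the spring. The tie extends elastically by PL/(AE) and the spring stretches by P/k; together these equal δ_free.
P [ L/(AE) + 1/k ] = δ_free → P [ 1700/(550×190×10³) + 1/(270×10³) ] = 4.902.
P = 4.902 / 1.997×10⁻⁵ = 245500 N.
σ = P/A = 245500/550 = 446.3 MPa.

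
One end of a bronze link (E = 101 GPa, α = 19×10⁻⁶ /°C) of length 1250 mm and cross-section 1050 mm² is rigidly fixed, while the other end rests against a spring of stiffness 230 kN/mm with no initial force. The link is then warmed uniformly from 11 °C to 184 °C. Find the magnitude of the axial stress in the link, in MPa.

The unrestrained thermal change is αΔT L = 19×10⁻⁶ × 173 × 1250 = 4.109 mm.
With a force P in the spring, the elastic change of the link is PL/(AE) and that of the spring is P/k; compatibility requires their sum to equal δ_free.
P [ L/(AE) + 1/k ] = δ_free → P [ 1250/(1050×101×10³) + 1/(230×10³) ] = 4.109.
P = 4.109 / 1.613×10⁻⁵ = 254700 N.
σ = P/A = 254700/1050 = 242.5 MPa.

σ ≈ 243 MPa (compressive)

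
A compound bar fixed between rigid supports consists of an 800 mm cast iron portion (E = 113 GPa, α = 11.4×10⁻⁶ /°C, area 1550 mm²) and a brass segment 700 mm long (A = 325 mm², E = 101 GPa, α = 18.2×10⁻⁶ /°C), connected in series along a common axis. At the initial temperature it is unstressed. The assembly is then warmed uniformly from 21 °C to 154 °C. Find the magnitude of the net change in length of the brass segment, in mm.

|ΔL| ≈ 0.7 mm

If the supports were absent, the total length change would be Σ αᵢΔT Lᵢ = 11.4×10⁻⁶×133×800 + 18.2×10⁻⁶×133×700 = 2.907 mm.
The walls prevent any net length change, so an axial force P (same in every segment) develops. Compatibility: P · Σ Lᵢ/(AᵢEᵢ) = δ_free.
The series flexibility is Σ Lᵢ/(AᵢEᵢ) = 800/(1550×113×10³) + 700/(325×101×10³) = 2.589×10⁻⁵ mm/N.
Hence P = δ_free / Σ(L/AE) = 2.907/2.589×10⁻⁵ = 112.3 kN (compressive).
For the brass segment, free thermal change = 18.2×10⁻⁶×133×700 = 1.694 mm and elastic change from P = 112300×700/(325×101×10³) = 2.395 mm; these oppose, so the net change is 0.7 mm (segment shortens).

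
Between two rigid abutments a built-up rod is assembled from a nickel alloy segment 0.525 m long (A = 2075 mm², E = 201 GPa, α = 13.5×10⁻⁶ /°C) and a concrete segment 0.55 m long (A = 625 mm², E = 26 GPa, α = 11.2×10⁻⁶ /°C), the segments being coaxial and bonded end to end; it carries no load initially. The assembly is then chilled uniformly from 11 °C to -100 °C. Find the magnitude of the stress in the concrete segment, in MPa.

σ ≈ 67 MPa (tensile)

With the walls removed the bar would change length by δ_free = Σ αᵢΔT Lᵢ = 13.5×10⁻⁶×111×525 + 11.2×10⁻⁶×111×550 = 1.47 mm.
Since the ends are fixed, an axial force P builds up, equal in every segment, with P · Σ Lᵢ/(AᵢEᵢ) = δ_free.
Σ Lᵢ/(AᵢEᵢ) = 525/(2075×201×10³) + 550/(625×26×10³) = 3.51×10⁻⁵ mm/N.
So P = 1.47 / 3.51×10⁻⁵ = 41.89 kN, tensile.
σ_{concrete} = P / A = 41890 / 625 = 67.02 MPa.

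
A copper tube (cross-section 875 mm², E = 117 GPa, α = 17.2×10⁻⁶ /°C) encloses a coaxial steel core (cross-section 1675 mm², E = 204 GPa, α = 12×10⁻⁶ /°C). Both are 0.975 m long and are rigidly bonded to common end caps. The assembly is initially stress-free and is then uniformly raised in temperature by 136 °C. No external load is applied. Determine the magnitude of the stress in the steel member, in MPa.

The copper has the larger α, so on heating it would change length more than the steel if both were free. The rigid plates force a common final length, so the copper is put into compression and the steel into tension, with equal and opposite forces P (no external load).
Compatibility of the two members (thermal + elastic change equal): (α₁ − α₂)ΔT = P·[1/(A₁E₁) + 1/(A₂E₂)].
|α₁ − α₂|·ΔT = 5.2×10⁻⁶ × 136 = 0.0007072.
1/(A₁E₁) + 1/(A₂E₂) = 1/(875×117×10³) + 1/(1675×204×10³) = 1.269×10⁻⁸ N⁻¹.
P = 0.0007072 / 1.269×10⁻⁸ = 55710 N = 55.71 kN.
σ_{steel} = P/A₂ = 55710/1675 = 33.26 MPa, tensile.

σ ≈ 33.3 MPa (tensile)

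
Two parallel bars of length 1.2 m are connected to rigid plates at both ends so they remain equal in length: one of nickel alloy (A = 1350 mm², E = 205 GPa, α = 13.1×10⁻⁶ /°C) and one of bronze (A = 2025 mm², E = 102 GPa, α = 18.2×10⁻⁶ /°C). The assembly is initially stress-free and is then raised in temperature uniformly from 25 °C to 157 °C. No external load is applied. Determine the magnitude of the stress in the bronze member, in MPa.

σ ≈ 39.3 MPa (compressive)

The bronze has the larger α, so on heating it would change length more than the nickel alloy if both were free. The rigid plates force a common final length, so the bronze is put into compression and the nickel alloy into tension, with equal and opposite forces P (no external load).
Compatibility of the two members (thermal + elastic change equal): (α₁ − α₂)ΔT = P·[1/(A₁E₁) + 1/(A₂E₂)].
|α₁ − α₂|·ΔT = 5.1×10⁻⁶ × 132 = 0.0006732.
1/(A₁E₁) + 1/(A₂E₂) = 1/(1350×205×10³) + 1/(2025×102×10³) = 8.455×10⁻⁹ N⁻¹.
So P = 0.0006732 / 8.455×10⁻⁹ = 79.62 kN.
σ_{bronze} = P/A₂ = 79620/2025 = 39.32 MPa, compressive.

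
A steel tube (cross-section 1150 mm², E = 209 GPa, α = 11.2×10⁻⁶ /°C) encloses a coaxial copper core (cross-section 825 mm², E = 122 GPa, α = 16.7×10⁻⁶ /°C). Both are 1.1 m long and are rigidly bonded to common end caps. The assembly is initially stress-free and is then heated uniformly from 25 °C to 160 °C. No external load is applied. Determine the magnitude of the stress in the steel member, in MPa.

σ ≈ 45.8 MPa (tensile)

The copper has the larger α, so on heating it would change length more than the steel if both were free. The rigid plates force a common final length, so the copper is put into compression and the steel into tension, with equal and opposite forces P (no external load).
Equating the net (thermal + elastic) strains gives |α₁ − α₂|·ΔT = P·[1/(A₁E₁) + 1/(A₂E₂)].
|α₁ − α₂|·ΔT = 5.5×10⁻⁶ × 135 = 0.0007425.
1/(A₁E₁) + 1/(A₂E₂) = 1/(1150×209×10³) + 1/(825×122×10³) = 1.41×10⁻⁸ N⁻¹.
P = 0.0007425 / 1.41×10⁻⁸ = 52670 N = 52.67 kN.
σ_{steel} = P/A₁ = 52670/1150 = 45.8 MPa, tensile.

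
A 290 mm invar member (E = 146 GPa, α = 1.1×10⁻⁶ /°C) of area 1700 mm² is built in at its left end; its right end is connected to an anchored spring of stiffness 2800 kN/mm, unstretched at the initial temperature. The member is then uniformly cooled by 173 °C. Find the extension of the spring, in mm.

δ ≈ 0.0129 mm

The unrestrained thermal change is αΔT L = 1.1×10⁻⁶ × 173 × 290 = 0.05519 mm.
Let P be the tensile force in the spring. The member extends elastically by PL/(AE) and the spring stretches by P/k; together these equal δ_free.
P [ L/(AE) + 1/k ] = δ_free → P [ 290/(1700×146×10³) + 1/(2800×10³) ] = 0.05519.
P = 0.05519 / 1.526×10⁻⁶ = 36180 N.
Spring extension = P/k = 36180/(2800×10³) = 0.01292 mm.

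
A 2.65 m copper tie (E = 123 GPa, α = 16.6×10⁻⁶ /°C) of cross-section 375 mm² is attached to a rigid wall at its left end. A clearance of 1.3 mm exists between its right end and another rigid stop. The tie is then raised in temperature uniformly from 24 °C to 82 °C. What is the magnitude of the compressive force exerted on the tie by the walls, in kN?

P ≈ 21.8 kN

If the wall were absent the tie would grow by αΔT L = 16.6×10⁻⁶ × 58 × 2650 = 2.551 mm.
After closing the 1.3 mm clearance, 2.551 − 1.3 = 1.251 mm of expansion remains to be suppressed by the wall.
So σ = E(δ_free − g)/L = 123×10³ × 1.251/2650 = 58.08 MPa.
P = σA = 58.08 × 375 = 21.78 kN.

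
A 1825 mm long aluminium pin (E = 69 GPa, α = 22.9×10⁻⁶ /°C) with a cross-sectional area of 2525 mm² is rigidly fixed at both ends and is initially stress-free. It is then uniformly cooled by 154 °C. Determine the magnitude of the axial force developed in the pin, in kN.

The ends cannot move, so σ = EαΔT = 69×10³ × 22.9×10⁻⁶ × 154 = 243.3 MPa.
Then P = σA = 243.3 × 2525 mm² = 614.4 kN, tensile.

P ≈ 614 kN (tensile)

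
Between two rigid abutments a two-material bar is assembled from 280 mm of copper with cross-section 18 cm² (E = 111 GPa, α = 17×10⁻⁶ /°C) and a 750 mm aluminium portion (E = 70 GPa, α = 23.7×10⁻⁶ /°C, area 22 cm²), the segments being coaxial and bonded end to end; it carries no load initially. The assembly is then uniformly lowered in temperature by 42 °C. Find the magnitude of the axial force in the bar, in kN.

Free thermal contraction of the whole bar: Σ αᵢΔT Lᵢ = 17×10⁻⁶×42×280 + 23.7×10⁻⁶×42×750 = 0.9465 mm.
The walls prevent any net length change, so an axial force P (same in every segment) develops. Compatibility: P · Σ Lᵢ/(AᵢEᵢ) = δ_free.
Σ Lᵢ/(AᵢEᵢ) = 280/(1800×111×10³) + 750/(2200×70×10³) = 6.272×10⁻⁶ mm/N.
P = 0.9465 / 6.272×10⁻⁶ = 150900 N = 150.9 kN, tensile.

P ≈ 151 kN (tensile)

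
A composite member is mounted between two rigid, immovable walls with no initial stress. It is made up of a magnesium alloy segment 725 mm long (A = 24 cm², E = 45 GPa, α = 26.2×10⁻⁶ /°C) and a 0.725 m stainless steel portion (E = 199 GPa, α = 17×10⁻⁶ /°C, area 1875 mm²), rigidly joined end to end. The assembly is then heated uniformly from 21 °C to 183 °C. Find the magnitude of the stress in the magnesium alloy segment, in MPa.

With the walls removed the bar would change length by δ_free = Σ αᵢΔT Lᵢ = 26.2×10⁻⁶×162×725 + 17×10⁻⁶×162×725 = 5.074 mm.
Since the ends are fixed, an axial force P builds up, equal in every segment, with P · Σ Lᵢ/(AᵢEᵢ) = δ_free.
The series flexibility is Σ Lᵢ/(AᵢEᵢ) = 725/(2400×45×10³) + 725/(1875×199×10³) = 8.656×10⁻⁶ mm/N.
P = 5.074 / 8.656×10⁻⁶ = 586200 N = 586.2 kN, compressive.
σ_{magnesium alloy} = P / A = 586200 / 2400 = 244.2 MPa.

σ ≈ 244 MPa (compressive)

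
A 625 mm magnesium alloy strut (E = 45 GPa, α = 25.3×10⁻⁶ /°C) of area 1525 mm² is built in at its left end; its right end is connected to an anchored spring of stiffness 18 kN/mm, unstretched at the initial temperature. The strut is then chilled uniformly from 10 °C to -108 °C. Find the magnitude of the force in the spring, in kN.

Free thermal contraction: δ_free = αΔT L = 25.3×10⁻⁶ × 118 × 625 = 1.866 mm.
With a force P in the spring, the elastic change of the strut is PL/(AE) and that of the spring is P/k; compatibility requires their sum to equal δ_free.
P [ L/(AE) + 1/k ] = δ_free → P [ 625/(1525×45×10³) + 1/(18×10³) ] = 1.866.
P = 1.866 / 6.466×10⁻⁵ = 28860 N.

P ≈ 28.9 kN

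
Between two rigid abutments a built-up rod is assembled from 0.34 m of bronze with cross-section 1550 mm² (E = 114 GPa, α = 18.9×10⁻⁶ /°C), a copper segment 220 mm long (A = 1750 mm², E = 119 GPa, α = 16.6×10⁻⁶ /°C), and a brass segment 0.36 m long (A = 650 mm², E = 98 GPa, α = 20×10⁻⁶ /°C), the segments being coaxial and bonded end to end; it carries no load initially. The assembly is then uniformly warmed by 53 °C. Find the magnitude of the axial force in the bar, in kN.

P ≈ 106 kN (compressive)

If the supports were absent, the total length change would be Σ αᵢΔT Lᵢ = 18.9×10⁻⁶×53×340 + 16.6×10⁻⁶×53×220 + 20×10⁻⁶×53×360 = 0.9157 mm.
The walls prevent any net length change, so an axial force P (same in every segment) develops. Compatibility: P · Σ Lᵢ/(AᵢEᵢ) = δ_free.
The series flexibility is Σ Lᵢ/(AᵢEᵢ) = 340/(1550×114×10³) + 220/(1750×119×10³) + 360/(650×98×10³) = 8.632×10⁻⁶ mm/N.
P = 0.9157 / 8.632×10⁻⁶ = 106100 N = 106.1 kN, compressive.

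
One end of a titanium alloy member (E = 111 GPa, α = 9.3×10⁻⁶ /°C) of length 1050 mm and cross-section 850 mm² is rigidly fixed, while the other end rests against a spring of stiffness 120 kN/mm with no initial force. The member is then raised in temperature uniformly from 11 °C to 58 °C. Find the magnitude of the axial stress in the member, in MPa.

σ ≈ 27.7 MPa (compressive)

If the spring were absent the member would lengthen by αΔT L = 9.3×10⁻⁶ × 47 × 1050 = 0.459 mm.
With a force P in the spring, the elastic change of the member is PL/(AE) and that of the spring is P/k; compatibility requires their sum to equal δ_free.
So P = δ_free / [L/(AE) + 1/k] = 0.459 / [ 1050/(850×111×10³) + 1/(120×10³) ].
P = 0.459 / 1.946×10⁻⁵ = 23580 N.
σ = P/A = 23580/850 = 27.74 MPa.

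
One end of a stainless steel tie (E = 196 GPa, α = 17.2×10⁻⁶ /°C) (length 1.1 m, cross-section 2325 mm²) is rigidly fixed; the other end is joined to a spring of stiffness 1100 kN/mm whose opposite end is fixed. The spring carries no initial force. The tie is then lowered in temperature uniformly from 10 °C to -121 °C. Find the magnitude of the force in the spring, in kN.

Free thermal contraction: δ_free = αΔT L = 17.2×10⁻⁶ × 131 × 1100 = 2.479 mm.
With a force P in the spring, the elastic change of the tie is PL/(AE) and that of the spring is P/k; compatibility requires their sum to equal δ_free.
P [ L/(AE) + 1/k ] = δ_free → P [ 1100/(2325×196×10³) + 1/(1100×10³) ] = 2.479.
P = 2.479 / 3.323×10⁻⁶ = 745900 N.

P ≈ 746 kN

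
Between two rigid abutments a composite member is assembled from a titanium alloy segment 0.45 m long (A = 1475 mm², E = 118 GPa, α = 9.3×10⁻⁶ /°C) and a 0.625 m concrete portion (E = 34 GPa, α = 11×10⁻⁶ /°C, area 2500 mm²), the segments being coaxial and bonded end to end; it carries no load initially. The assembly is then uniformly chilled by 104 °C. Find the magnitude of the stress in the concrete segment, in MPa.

σ ≈ 46.3 MPa (tensile)

Free thermal contraction of the whole bar: Σ αᵢΔT Lᵢ = 9.3×10⁻⁶×104×450 + 11×10⁻⁶×104×625 = 1.15 mm.
The walls prevent any net length change, so an axial force P (same in every segment) develops. Compatibility: P · Σ Lᵢ/(AᵢEᵢ) = δ_free.
The series flexibility is Σ Lᵢ/(AᵢEᵢ) = 450/(1475×118×10³) + 625/(2500×34×10³) = 9.938×10⁻⁶ mm/N.
Hence P = δ_free / Σ(L/AE) = 1.15/9.938×10⁻⁶ = 115.7 kN (tensile).
σ_{concrete} = P / A = 115700 / 2500 = 46.29 MPa.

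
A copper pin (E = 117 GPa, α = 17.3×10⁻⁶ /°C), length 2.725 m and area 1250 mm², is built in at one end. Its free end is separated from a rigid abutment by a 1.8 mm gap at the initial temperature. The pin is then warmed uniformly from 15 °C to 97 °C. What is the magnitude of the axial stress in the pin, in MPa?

Unrestrained expansion: δ_free = αΔT L = 17.3×10⁻⁶ × 82 × 2725 = 3.866 mm.
This exceeds the 1.8 mm gap, so the wall pushes back. The portion of expansion that must be recovered elastically is δ_free − gap = 3.866 − 1.8 = 2.066 mm.
That suppressed elongation corresponds to σ = E·Δ/L = 117×10³ × 2.066/2725 = 88.69 MPa.

σ ≈ 88.7 MPa (compressive)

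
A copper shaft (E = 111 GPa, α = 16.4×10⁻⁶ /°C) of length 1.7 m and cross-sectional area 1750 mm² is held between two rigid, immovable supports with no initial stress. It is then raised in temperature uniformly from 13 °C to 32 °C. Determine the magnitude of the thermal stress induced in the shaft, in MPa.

Because both ends are immovable the net strain is zero, and the suppressed thermal strain is αΔT = 16.4×10⁻⁶ × 19 = 311.6×10⁻⁶.
Hence σ = E·αΔT = 111×10³ × 311.6×10⁻⁶ = 34.59 MPa, compressive.

σ ≈ 34.6 MPa (compressive)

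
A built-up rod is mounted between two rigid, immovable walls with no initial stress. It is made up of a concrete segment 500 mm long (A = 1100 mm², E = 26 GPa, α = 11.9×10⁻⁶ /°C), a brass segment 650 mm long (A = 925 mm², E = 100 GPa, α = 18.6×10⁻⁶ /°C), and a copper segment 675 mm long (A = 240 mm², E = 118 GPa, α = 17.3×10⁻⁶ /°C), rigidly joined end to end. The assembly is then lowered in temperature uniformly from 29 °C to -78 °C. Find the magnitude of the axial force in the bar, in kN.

P ≈ 65.8 kN (tensile)

If the supports were absent, the total length change would be Σ αᵢΔT Lᵢ = 11.9×10⁻⁶×107×500 + 18.6×10⁻⁶×107×650 + 17.3×10⁻⁶×107×675 = 3.18 mm.
The rigid supports impose zero overall length change; the single axial force P common to all segments must satisfy P Σ Lᵢ/(AᵢEᵢ) = δ_free.
Σ Lᵢ/(AᵢEᵢ) = 500/(1100×26×10³) + 650/(925×100×10³) + 675/(240×118×10³) = 4.834×10⁻⁵ mm/N.
So P = 3.18 / 4.834×10⁻⁵ = 65.77 kN, tensile.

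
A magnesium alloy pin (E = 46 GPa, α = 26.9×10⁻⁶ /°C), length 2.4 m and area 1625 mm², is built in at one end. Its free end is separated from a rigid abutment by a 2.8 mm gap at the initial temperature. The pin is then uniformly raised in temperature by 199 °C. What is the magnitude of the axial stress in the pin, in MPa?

Free thermal elongation = αΔT L = 26.9×10⁻⁶ × 199 × 2400 = 12.85 mm.
The gap closes (δ_free > 2.8 mm) and the wall then resists a further 12.85 − 2.8 = 10.05 mm of expansion.
Compatibility: PL/(AE) = 10.05 mm, so σ = P/A = E × (10.05/2400) = 192.6 MPa.

σ ≈ 193 MPa (compressive)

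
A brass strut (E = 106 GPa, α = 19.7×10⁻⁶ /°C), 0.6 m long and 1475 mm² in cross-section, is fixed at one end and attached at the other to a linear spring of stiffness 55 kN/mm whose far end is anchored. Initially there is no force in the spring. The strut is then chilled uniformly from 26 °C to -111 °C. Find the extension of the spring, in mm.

δ ≈ 1.34 mm

If the spring were absent the strut would shorten by αΔT L = 19.7×10⁻⁶ × 137 × 600 = 1.619 mm.
With a force P in the spring, the elastic change of the strut is PL/(AE) and that of the spring is P/k; compatibility requires their sum to equal δ_free.
P [ L/(AE) + 1/k ] = δ_free → P [ 600/(1475×106×10³) + 1/(55×10³) ] = 1.619.
P = 1.619 / 2.202×10⁻⁵ = 73540 N.
Spring extension = P/k = 73540/(55×10³) = 1.337 mm.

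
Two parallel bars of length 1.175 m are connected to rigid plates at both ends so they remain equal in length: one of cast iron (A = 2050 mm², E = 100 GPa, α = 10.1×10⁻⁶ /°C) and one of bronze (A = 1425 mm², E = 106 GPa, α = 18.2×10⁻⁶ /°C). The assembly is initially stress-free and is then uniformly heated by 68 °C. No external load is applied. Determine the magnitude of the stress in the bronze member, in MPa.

σ ≈ 33.6 MPa (compressive)

Both members must finish at the same length. With the larger α, the bronze tends to over-expand; the plates restrain it, putting the bronze in compression and the cast iron in tension. With no external load the two internal forces are equal and opposite, magnitude P.
Setting the final lengths equal and cancelling L: (α₁ − α₂)ΔT = P/(A₁E₁) + P/(A₂E₂).
|α₁ − α₂|·ΔT = 8.1×10⁻⁶ × 68 = 0.0005508.
1/(A₁E₁) + 1/(A₂E₂) = 1/(2050×100×10³) + 1/(1425×106×10³) = 1.15×10⁻⁸ N⁻¹.
So P = 0.0005508 / 1.15×10⁻⁸ = 47.9 kN.
σ_{bronze} = P/A₂ = 47900/1425 = 33.62 MPa, compressive.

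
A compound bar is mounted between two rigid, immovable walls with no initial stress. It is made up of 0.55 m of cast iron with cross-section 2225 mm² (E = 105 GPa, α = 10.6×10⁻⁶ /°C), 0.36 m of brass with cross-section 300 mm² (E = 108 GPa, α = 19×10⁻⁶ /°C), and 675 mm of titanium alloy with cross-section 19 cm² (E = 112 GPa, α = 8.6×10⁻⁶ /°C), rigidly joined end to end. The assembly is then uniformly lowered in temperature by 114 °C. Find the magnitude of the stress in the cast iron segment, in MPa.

σ ≈ 56.9 MPa (tensile)

Free thermal contraction of the whole bar: Σ αᵢΔT Lᵢ = 10.6×10⁻⁶×114×550 + 19×10⁻⁶×114×360 + 8.6×10⁻⁶×114×675 = 2.106 mm.
The rigid supports impose zero overall length change; the single axial force P common to all segments must satisfy P Σ Lᵢ/(AᵢEᵢ) = δ_free.
The series flexibility is Σ Lᵢ/(AᵢEᵢ) = 550/(2225×105×10³) + 360/(300×108×10³) + 675/(1900×112×10³) = 1.664×10⁻⁵ mm/N.
P = 2.106 / 1.664×10⁻⁵ = 126600 N = 126.6 kN, tensile.
σ_{cast iron} = P / A = 126600 / 2225 = 56.9 MPa.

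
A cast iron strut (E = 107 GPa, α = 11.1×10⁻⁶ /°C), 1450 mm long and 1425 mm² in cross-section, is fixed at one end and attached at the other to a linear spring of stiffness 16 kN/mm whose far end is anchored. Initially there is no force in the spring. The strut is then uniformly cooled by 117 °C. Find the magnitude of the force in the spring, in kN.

If the spring were absent the strut would shorten by αΔT L = 11.1×10⁻⁶ × 117 × 1450 = 1.883 mm.
With a force P in the spring, the elastic change of the strut is PL/(AE) and that of the spring is P/k; compatibility requires their sum to equal δ_free.
So P = δ_free / [L/(AE) + 1/k] = 1.883 / [ 1450/(1425×107×10³) + 1/(16×10³) ].
P = 1.883 / 7.201×10⁻⁵ = 26150 N.

P ≈ 26.2 kN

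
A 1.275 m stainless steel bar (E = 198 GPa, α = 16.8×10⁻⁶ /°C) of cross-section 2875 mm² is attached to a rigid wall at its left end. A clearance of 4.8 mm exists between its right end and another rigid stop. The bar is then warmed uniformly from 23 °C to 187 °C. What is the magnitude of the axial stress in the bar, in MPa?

σ ≈ 0 MPa

Unrestrained expansion: δ_free = αΔT L = 16.8×10⁻⁶ × 164 × 1275 = 3.513 mm.
Since δ_free = 3.51 mm is less than the 4.8 mm gap, the bar never touches the wall. No axial force develops.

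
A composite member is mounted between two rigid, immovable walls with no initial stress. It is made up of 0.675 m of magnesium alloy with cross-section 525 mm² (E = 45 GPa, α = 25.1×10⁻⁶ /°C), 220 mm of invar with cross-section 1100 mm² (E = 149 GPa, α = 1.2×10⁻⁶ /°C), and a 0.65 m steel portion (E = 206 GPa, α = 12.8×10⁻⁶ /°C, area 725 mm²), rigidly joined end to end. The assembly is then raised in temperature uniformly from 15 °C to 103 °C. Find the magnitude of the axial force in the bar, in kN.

If the supports were absent, the total length change would be Σ αᵢΔT Lᵢ = 25.1×10⁻⁶×88×675 + 1.2×10⁻⁶×88×220 + 12.8×10⁻⁶×88×650 = 2.246 mm.
The rigid supports impose zero overall length change; the single axial force P common to all segments must satisfy P Σ Lᵢ/(AᵢEᵢ) = δ_free.
The series flexibility is Σ Lᵢ/(AᵢEᵢ) = 675/(525×45×10³) + 220/(1100×149×10³) + 650/(725×206×10³) = 3.427×10⁻⁵ mm/N.
So P = 2.246 / 3.427×10⁻⁵ = 65.56 kN, compressive.

P ≈ 65.6 kN (compressive)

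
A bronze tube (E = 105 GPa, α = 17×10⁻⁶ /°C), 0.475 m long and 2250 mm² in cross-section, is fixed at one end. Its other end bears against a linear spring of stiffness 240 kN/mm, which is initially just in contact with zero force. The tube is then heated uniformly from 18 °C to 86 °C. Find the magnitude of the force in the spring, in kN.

The unrestrained thermal change is αΔT L = 17×10⁻⁶ × 68 × 475 = 0.5491 mm.
With a force P in the spring, the elastic change of the tube is PL/(AE) and that of the spring is P/k; compatibility requires their sum to equal δ_free.
So P = δ_free / [L/(AE) + 1/k] = 0.5491 / [ 475/(2250×105×10³) + 1/(240×10³) ].
P = 0.5491 / 6.177×10⁻⁶ = 88890 N.

P ≈ 88.9 kN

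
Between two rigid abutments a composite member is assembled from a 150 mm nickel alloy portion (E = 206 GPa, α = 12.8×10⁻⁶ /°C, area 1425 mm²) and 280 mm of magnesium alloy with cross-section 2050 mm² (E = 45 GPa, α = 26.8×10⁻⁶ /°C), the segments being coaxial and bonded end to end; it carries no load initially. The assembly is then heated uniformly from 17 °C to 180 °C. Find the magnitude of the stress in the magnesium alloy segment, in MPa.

If the supports were absent, the total length change would be Σ αᵢΔT Lᵢ = 12.8×10⁻⁶×163×150 + 26.8×10⁻⁶×163×280 = 1.536 mm.
The walls prevent any net length change, so an axial force P (same in every segment) develops. Compatibility: P · Σ Lᵢ/(AᵢEᵢ) = δ_free.
The series flexibility is Σ Lᵢ/(AᵢEᵢ) = 150/(1425×206×10³) + 280/(2050×45×10³) = 3.546×10⁻⁶ mm/N.
P = 1.536 / 3.546×10⁻⁶ = 433200 N = 433.2 kN, compressive.
σ_{magnesium alloy} = P / A = 433200 / 2050 = 211.3 MPa.

σ ≈ 211 MPa (compressive)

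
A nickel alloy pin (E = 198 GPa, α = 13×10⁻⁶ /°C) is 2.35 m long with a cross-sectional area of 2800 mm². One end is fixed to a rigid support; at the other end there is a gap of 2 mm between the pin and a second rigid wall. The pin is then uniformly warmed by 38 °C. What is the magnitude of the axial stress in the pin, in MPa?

σ ≈ 0 MPa

Unrestrained expansion: δ_free = αΔT L = 13×10⁻⁶ × 38 × 2350 = 1.161 mm.
This is smaller than the 2 mm clearance, so the pin expands freely without reaching the stop — the stress is zero.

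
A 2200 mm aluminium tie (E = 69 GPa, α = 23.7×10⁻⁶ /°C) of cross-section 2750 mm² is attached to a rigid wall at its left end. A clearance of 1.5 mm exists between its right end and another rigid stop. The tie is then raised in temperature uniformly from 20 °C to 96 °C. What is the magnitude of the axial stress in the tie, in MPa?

σ ≈ 77.2 MPa (compressive)

If the wall were absent the tie would grow by αΔT L = 23.7×10⁻⁶ × 76 × 2200 = 3.963 mm.
After closing the 1.5 mm clearance, 3.963 − 1.5 = 2.463 mm of expansion remains to be suppressed by the wall.
Compatibility: PL/(AE) = 2.463 mm, so σ = P/A = E × (2.463/2200) = 77.24 MPa.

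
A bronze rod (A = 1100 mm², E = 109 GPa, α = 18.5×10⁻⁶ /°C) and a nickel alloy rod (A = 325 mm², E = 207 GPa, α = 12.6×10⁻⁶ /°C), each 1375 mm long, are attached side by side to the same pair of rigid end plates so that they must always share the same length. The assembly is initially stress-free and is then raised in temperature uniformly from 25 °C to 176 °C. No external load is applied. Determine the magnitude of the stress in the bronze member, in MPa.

σ ≈ 34.9 MPa (compressive)

Both members must finish at the same length. With the larger α, the bronze tends to over-expand; the plates restrain it, putting the bronze in compression and the nickel alloy in tension. With no external load the two internal forces are equal and opposite, magnitude P.
Compatibility of the two members (thermal + elastic change equal): (α₁ − α₂)ΔT = P·[1/(A₁E₁) + 1/(A₂E₂)].
|α₁ − α₂|·ΔT = 5.9×10⁻⁶ × 151 = 0.0008909.
1/(A₁E₁) + 1/(A₂E₂) = 1/(1100×109×10³) + 1/(325×207×10³) = 2.32×10⁻⁸ N⁻¹.
P = 0.0008909 / 2.32×10⁻⁸ = 38390 N = 38.39 kN.
σ_{bronze} = P/A₁ = 38390/1100 = 34.9 MPa, compressive.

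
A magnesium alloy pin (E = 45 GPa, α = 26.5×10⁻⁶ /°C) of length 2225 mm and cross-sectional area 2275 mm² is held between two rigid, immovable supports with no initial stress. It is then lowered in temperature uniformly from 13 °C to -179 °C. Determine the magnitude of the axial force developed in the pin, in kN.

P ≈ 521 kN (tensile)

The ends cannot move, so σ = EαΔT = 45×10³ × 26.5×10⁻⁶ × 192 = 229 MPa.
Axial force P = σA = 229 × 2275 = 520900 N = 520.9 kN, tensile.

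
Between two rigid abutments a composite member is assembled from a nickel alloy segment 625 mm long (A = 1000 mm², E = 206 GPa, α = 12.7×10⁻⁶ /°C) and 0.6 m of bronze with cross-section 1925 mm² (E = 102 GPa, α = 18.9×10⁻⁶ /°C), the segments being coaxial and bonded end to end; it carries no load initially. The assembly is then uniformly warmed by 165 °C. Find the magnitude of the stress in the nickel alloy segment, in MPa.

σ ≈ 522 MPa (compressive)

If the supports were absent, the total length change would be Σ αᵢΔT Lᵢ = 12.7×10⁻⁶×165×625 + 18.9×10⁻⁶×165×600 = 3.181 mm.
Since the ends are fixed, an axial force P builds up, equal in every segment, with P · Σ Lᵢ/(AᵢEᵢ) = δ_free.
Σ Lᵢ/(AᵢEᵢ) = 625/(1000×206×10³) + 600/(1925×102×10³) = 6.09×10⁻⁶ mm/N.
So P = 3.181 / 6.09×10⁻⁶ = 522.3 kN, compressive.
σ_{nickel alloy} = P / A = 522300 / 1000 = 522.3 MPa.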